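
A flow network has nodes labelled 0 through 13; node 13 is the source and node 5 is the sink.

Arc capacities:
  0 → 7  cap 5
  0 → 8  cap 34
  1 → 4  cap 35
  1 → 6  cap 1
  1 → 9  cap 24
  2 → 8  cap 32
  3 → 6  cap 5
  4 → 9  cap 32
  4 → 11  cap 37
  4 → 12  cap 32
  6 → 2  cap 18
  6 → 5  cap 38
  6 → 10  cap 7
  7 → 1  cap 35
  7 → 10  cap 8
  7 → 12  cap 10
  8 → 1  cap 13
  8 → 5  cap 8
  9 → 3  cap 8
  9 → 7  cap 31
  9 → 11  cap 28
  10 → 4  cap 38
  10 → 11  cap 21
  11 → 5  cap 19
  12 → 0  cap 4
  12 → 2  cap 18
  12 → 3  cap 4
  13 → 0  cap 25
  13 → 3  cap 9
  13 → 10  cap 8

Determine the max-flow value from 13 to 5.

Maximum flow value: 33

augment #1: 13→0→8→5 bottleneck 8, total now 8
augment #2: 13→3→6→5 bottleneck 5, total now 13
augment #3: 13→10→11→5 bottleneck 8, total now 21
augment #4: 13→0→7→1→6→5 bottleneck 1, total now 22
augment #5: 13→0→7→10→11→5 bottleneck 4, total now 26
augment #6: 13→0→8→1→4→11→5 bottleneck 7, total now 33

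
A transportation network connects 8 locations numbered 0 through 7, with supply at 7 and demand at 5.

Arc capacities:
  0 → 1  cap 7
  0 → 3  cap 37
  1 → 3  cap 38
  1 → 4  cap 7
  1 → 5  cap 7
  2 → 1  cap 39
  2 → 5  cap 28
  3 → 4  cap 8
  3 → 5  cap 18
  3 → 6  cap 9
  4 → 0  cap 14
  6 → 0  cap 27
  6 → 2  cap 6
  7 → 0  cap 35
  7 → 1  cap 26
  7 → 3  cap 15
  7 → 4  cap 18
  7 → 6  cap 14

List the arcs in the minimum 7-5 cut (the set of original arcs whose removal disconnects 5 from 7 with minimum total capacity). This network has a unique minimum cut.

augment #1: 7→1→5 push 7
augment #2: 7→3→5 push 15
augment #3: 7→0→3→5 push 3
augment #4: 7→6→2→5 push 6
max flow = 31; residual-reachable set from 7 gives S-side
cut edges (S→T): {(1,5), (3,5), (6,2)} total cap 31

Min-cut arcs: {(1,5), (3,5), (6,2)} (total capacity 31)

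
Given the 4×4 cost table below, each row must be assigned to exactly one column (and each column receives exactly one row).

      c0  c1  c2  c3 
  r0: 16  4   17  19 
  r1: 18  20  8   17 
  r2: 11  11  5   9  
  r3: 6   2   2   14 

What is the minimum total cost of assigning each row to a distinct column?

optimal assignment: row0→col1 (cost 4), row1→col2 (cost 8), row2→col3 (cost 9), row3→col0 (cost 6)
total = 4 + 8 + 9 + 6 = 27

Minimum assignment cost: 27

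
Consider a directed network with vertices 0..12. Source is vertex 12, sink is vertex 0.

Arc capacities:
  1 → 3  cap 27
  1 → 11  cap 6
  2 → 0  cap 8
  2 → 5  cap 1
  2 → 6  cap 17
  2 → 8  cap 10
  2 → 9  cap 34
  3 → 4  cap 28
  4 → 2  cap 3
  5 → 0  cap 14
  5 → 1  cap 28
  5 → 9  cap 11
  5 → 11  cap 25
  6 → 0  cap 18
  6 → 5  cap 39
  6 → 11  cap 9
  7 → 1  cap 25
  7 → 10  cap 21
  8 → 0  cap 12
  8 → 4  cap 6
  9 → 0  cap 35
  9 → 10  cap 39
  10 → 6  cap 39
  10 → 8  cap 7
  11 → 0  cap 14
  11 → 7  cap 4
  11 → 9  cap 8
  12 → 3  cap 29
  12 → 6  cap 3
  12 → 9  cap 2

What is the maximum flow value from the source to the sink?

Maximum flow value: 8

augment #1: 12→6→0 bottleneck 3, total now 3
augment #2: 12→9→0 bottleneck 2, total now 5
augment #3: 12→3→4→2→0 bottleneck 3, total now 8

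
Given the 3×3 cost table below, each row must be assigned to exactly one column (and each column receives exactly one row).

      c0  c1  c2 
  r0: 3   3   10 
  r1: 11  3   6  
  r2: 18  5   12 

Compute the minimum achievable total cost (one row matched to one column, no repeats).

Minimum assignment cost: 14

optimal assignment: row0→col0 (cost 3), row1→col2 (cost 6), row2→col1 (cost 5)
total = 3 + 6 + 5 = 14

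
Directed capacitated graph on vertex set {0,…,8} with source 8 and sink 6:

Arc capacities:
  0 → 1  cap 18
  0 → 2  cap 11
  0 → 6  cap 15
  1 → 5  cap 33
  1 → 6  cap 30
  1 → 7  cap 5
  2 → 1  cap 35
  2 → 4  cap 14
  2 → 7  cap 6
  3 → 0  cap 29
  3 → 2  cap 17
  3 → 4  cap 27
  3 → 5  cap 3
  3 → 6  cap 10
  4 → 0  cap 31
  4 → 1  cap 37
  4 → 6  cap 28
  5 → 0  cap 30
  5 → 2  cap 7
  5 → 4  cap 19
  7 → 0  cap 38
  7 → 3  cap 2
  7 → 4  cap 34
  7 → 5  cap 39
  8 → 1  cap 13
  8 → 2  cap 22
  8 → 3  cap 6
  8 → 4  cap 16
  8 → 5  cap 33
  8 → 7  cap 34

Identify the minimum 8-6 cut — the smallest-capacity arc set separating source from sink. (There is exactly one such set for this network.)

augment #1: 8→1→6 push 13
augment #2: 8→3→6 push 6
augment #3: 8→4→6 push 16
augment #4: 8→2→1→6 push 17
augment #5: 8→2→4→6 push 5
augment #6: 8→5→0→6 push 15
augment #7: 8→5→4→6 push 7
augment #8: 8→7→3→6 push 2
max flow = 81; residual-reachable set from 8 gives S-side
cut edges (S→T): {(0,6), (1,6), (4,6), (7,3), (8,3)} total cap 81

Min-cut arcs: {(0,6), (1,6), (4,6), (7,3), (8,3)} (total capacity 81)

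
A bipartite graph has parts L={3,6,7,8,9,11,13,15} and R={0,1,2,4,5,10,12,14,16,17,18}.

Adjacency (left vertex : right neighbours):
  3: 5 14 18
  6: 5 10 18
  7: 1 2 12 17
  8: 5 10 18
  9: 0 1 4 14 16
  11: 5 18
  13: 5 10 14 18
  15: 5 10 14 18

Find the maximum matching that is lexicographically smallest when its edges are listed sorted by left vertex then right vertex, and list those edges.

Lex-smallest maximum matching: {(3,5), (6,10), (7,1), (8,18), (9,0), (13,14)}

|M| = 6 (so the lex-smallest maximum matching has 6 edges)
process left vertices in ascending order; for each, take the smallest-labelled available neighbour that still permits 6 edges overall, or leave it unmatched if none does
lex-smallest matching: {3-5, 6-10, 7-1, 8-18, 9-0, 13-14}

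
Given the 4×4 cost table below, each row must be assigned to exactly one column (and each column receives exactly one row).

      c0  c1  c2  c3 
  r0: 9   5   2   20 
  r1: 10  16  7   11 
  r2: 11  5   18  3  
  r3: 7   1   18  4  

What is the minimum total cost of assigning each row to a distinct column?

optimal assignment: row0→col2 (cost 2), row1→col0 (cost 10), row2→col3 (cost 3), row3→col1 (cost 1)
total = 2 + 10 + 3 + 1 = 16

Minimum assignment cost: 16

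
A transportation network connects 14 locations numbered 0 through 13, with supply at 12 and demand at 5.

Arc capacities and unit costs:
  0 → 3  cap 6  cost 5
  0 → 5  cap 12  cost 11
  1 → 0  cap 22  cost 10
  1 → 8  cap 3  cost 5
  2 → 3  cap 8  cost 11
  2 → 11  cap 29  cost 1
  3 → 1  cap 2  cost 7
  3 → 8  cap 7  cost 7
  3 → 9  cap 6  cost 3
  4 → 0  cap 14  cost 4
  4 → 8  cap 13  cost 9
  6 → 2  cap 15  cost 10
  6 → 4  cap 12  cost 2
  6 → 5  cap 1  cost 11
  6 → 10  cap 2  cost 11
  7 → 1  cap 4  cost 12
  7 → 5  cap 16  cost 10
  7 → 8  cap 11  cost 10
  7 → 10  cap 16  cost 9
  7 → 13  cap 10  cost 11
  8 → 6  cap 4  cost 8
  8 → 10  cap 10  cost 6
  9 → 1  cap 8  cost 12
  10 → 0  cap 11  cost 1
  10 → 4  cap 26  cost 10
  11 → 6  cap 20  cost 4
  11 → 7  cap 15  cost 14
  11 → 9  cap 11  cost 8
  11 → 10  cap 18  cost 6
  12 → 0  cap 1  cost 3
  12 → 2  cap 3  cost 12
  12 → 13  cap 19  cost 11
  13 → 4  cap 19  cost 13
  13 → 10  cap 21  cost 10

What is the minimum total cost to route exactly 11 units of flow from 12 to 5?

shortest-cost path #1: 12→0→5 push 1 @ unit cost 14 (adds 14)
shortest-cost path #2: 12→2→11→6→5 push 1 @ unit cost 28 (adds 28)
shortest-cost path #3: 12→2→11→10→0→5 push 2 @ unit cost 31 (adds 62)
shortest-cost path #4: 12→13→10→0→5 push 7 @ unit cost 33 (adds 231)
total cost = 335

Minimum cost for 11 units: 335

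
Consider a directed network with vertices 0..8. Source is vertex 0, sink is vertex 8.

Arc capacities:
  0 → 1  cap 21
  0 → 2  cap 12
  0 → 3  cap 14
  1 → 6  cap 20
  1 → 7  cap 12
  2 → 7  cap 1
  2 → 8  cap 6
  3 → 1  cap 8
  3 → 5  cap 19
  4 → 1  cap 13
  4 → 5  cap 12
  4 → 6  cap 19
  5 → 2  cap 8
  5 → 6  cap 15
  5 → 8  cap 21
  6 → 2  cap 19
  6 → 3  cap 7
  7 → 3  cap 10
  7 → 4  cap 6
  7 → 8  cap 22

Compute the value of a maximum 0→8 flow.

augment #1: 0→2→8 bottleneck 6, total now 6
augment #2: 0→1→7→8 bottleneck 12, total now 18
augment #3: 0→2→7→8 bottleneck 1, total now 19
augment #4: 0→3→5→8 bottleneck 14, total now 33
augment #5: 0→1→6→3→5→8 bottleneck 5, total now 38

Maximum flow value: 38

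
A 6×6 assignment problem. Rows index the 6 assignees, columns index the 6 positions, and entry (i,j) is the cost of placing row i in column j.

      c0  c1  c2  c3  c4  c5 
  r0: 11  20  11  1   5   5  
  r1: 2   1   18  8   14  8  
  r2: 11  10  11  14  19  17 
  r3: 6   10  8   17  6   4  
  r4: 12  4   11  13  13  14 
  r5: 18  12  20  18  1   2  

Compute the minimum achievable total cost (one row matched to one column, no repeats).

optimal assignment: row0→col3 (cost 1), row1→col0 (cost 2), row2→col2 (cost 11), row3→col5 (cost 4), row4→col1 (cost 4), row5→col4 (cost 1)
total = 1 + 2 + 11 + 4 + 4 + 1 = 23

Minimum assignment cost: 23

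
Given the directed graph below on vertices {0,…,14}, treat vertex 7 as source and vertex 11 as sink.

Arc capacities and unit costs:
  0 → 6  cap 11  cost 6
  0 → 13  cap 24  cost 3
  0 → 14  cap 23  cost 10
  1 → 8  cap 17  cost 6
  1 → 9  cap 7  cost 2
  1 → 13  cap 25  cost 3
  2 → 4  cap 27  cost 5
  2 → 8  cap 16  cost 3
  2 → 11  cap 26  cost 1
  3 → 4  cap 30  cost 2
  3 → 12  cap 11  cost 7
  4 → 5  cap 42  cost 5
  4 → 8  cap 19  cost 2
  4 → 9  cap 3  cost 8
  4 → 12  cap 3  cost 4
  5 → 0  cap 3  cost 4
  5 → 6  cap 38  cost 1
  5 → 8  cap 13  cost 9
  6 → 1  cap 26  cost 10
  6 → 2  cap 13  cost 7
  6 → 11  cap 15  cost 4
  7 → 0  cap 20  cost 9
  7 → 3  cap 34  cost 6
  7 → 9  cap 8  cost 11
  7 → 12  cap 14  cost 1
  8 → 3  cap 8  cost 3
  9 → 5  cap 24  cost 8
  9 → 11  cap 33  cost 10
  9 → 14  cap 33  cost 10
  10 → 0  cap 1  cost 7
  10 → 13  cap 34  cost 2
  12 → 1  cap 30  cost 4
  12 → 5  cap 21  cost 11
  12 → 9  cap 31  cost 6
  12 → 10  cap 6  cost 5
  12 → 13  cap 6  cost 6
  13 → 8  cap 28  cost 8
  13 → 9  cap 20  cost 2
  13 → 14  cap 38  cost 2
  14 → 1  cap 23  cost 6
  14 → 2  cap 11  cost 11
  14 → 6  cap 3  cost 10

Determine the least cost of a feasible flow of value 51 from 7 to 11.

shortest-cost path #1: 7→12→5→6→11 push 14 @ unit cost 17 (adds 238)
shortest-cost path #2: 7→3→4→5→6→11 push 1 @ unit cost 18 (adds 18)
shortest-cost path #3: 7→3→4→5→12→9→11 push 14 @ unit cost 18 (adds 252)
shortest-cost path #4: 7→9→11 push 8 @ unit cost 21 (adds 168)
shortest-cost path #5: 7→3→4→5→6→2→11 push 13 @ unit cost 22 (adds 286)
shortest-cost path #6: 7→0→13→9→11 push 1 @ unit cost 24 (adds 24)
total cost = 986

Minimum cost for 51 units: 986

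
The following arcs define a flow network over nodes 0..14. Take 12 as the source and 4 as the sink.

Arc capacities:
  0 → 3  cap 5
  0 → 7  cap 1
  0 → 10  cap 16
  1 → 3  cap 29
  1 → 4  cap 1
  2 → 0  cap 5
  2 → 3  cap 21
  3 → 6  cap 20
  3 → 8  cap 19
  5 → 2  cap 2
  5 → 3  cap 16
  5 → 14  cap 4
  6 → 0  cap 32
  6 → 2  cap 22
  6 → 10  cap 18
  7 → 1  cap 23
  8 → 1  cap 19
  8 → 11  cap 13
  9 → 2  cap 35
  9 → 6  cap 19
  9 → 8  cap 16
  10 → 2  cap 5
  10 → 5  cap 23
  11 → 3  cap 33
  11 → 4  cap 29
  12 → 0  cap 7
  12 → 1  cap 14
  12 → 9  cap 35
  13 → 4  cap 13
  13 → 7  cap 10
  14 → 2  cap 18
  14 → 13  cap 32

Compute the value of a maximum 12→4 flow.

Maximum flow value: 18

augment #1: 12→1→4 bottleneck 1, total now 1
augment #2: 12→9→8→11→4 bottleneck 13, total now 14
augment #3: 12→0→10→5→14→13→4 bottleneck 4, total now 18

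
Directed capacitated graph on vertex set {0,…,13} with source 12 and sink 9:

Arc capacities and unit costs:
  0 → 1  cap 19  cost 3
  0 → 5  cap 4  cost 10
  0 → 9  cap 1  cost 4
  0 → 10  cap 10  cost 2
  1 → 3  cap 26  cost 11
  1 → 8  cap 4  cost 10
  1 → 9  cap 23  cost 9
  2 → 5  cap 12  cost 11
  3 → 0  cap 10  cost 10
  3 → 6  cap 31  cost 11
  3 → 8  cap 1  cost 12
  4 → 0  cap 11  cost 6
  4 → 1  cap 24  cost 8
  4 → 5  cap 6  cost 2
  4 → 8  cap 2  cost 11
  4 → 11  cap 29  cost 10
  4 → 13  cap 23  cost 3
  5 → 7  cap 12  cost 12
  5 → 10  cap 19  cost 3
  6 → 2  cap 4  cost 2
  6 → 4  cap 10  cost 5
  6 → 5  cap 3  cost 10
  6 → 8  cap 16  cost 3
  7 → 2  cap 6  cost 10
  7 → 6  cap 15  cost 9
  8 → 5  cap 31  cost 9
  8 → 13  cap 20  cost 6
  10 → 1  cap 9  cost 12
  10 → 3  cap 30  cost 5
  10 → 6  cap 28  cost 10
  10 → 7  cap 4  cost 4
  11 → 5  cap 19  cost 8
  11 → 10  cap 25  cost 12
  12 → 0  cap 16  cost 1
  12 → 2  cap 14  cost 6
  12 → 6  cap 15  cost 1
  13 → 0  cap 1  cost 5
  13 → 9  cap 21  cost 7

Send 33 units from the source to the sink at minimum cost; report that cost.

shortest-cost path #1: 12→0→9 push 1 @ unit cost 5 (adds 5)
shortest-cost path #2: 12→0→1→9 push 15 @ unit cost 13 (adds 195)
shortest-cost path #3: 12→6→4→13→9 push 10 @ unit cost 16 (adds 160)
shortest-cost path #4: 12→6→8→13→9 push 5 @ unit cost 17 (adds 85)
shortest-cost path #5: 12→2→5→10→1→9 push 2 @ unit cost 41 (adds 82)
total cost = 527

Minimum cost for 33 units: 527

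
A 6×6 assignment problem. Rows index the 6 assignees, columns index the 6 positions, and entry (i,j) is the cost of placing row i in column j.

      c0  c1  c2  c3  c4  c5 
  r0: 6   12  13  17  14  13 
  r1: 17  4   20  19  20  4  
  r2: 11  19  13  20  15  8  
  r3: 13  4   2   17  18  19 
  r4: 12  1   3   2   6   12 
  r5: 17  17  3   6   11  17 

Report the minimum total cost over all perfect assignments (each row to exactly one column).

optimal assignment: row0→col0 (cost 6), row1→col1 (cost 4), row2→col5 (cost 8), row3→col2 (cost 2), row4→col4 (cost 6), row5→col3 (cost 6)
total = 6 + 4 + 8 + 2 + 6 + 6 = 32

Minimum assignment cost: 32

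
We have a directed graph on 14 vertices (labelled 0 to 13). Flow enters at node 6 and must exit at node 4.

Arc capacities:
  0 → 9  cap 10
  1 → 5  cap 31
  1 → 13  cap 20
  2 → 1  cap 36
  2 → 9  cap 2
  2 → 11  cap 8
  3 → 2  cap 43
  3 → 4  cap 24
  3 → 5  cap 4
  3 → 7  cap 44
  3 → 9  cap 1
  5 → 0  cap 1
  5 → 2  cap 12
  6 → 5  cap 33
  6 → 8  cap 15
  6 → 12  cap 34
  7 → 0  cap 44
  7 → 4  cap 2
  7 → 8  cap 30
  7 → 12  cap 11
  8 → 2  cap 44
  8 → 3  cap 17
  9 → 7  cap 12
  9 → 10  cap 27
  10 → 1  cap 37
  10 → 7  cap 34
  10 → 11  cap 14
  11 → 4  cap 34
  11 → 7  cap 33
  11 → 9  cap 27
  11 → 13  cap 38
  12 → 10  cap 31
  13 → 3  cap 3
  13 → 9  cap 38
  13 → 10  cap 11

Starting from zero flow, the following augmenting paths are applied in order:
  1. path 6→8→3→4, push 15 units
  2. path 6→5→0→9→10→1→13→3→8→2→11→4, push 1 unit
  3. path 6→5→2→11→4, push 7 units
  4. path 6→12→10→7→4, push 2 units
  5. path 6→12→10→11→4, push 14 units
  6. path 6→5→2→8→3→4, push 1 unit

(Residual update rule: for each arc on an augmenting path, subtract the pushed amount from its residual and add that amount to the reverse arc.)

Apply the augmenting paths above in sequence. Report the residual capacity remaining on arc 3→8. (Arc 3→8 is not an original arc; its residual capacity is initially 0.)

after path 1 (6→8→3→4, push 15): res(3,8)=15
after path 2 (6→5→0→9→10→1→13→3→8→2→11→4, push 1): res(3,8)=14
after path 3 (6→5→2→11→4, push 7): res(3,8)=14
after path 4 (6→12→10→7→4, push 2): res(3,8)=14
after path 5 (6→12→10→11→4, push 14): res(3,8)=14
after path 6 (6→5→2→8→3→4, push 1): res(3,8)=15

Residual capacity of (3,8): 15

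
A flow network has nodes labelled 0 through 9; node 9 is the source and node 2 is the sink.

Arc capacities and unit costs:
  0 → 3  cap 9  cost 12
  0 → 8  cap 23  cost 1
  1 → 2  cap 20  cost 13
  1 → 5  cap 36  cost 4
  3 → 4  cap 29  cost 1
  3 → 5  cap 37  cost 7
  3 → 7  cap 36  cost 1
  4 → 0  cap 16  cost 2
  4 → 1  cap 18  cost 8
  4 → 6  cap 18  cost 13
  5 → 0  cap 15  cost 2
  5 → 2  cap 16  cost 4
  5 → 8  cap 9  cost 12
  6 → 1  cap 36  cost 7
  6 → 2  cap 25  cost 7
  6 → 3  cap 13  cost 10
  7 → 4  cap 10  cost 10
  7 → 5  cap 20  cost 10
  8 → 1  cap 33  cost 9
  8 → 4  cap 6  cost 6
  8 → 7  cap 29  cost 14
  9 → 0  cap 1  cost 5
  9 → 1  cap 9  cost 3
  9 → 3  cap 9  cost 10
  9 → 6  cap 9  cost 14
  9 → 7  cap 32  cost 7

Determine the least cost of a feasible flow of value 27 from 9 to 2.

Minimum cost for 27 units: 487

shortest-cost path #1: 9→1→5→2 push 9 @ unit cost 11 (adds 99)
shortest-cost path #2: 9→3→5→2 push 7 @ unit cost 21 (adds 147)
shortest-cost path #3: 9→6→2 push 9 @ unit cost 21 (adds 189)
shortest-cost path #4: 9→3→5→1→2 push 2 @ unit cost 26 (adds 52)
total cost = 487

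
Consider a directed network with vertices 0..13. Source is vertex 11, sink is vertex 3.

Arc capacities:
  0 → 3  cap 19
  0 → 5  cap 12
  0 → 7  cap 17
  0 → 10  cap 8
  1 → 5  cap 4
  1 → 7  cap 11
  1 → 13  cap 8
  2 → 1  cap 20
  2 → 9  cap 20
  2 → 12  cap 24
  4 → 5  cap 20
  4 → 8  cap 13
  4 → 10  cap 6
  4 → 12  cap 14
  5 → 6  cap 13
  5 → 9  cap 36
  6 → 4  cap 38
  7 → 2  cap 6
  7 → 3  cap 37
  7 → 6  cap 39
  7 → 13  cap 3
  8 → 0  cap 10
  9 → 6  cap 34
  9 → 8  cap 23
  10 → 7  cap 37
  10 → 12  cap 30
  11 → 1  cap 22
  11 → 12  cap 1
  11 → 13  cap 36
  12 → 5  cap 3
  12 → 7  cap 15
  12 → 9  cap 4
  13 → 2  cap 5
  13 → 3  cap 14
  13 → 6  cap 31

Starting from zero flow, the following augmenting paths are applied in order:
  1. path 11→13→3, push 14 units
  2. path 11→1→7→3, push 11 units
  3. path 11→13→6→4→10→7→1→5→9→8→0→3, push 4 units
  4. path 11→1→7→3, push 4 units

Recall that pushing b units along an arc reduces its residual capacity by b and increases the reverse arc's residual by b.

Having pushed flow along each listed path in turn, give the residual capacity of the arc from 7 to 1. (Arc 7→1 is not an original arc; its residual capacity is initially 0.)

after path 1 (11→13→3, push 14): res(7,1)=0
after path 2 (11→1→7→3, push 11): res(7,1)=11
after path 3 (11→13→6→4→10→7→1→5→9→8→0→3, push 4): res(7,1)=7
after path 4 (11→1→7→3, push 4): res(7,1)=11

Residual capacity of (7,1): 11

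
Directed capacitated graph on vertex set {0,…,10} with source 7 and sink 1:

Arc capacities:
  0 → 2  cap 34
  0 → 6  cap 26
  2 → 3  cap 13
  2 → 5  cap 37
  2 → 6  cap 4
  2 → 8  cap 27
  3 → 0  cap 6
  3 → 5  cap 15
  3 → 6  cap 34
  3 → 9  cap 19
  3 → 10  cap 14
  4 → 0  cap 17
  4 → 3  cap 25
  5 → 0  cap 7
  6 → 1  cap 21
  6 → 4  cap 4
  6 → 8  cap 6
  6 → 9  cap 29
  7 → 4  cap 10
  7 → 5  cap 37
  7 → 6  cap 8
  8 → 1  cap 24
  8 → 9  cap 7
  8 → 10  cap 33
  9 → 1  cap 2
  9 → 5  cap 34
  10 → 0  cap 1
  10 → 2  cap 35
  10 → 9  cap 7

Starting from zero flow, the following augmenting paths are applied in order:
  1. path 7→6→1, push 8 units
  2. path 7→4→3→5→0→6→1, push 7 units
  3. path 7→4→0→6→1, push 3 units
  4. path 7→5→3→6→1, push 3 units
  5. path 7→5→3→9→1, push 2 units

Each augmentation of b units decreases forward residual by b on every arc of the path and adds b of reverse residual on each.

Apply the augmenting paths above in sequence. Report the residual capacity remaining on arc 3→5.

after path 1 (7→6→1, push 8): res(3,5)=15
after path 2 (7→4→3→5→0→6→1, push 7): res(3,5)=8
after path 3 (7→4→0→6→1, push 3): res(3,5)=8
after path 4 (7→5→3→6→1, push 3): res(3,5)=11
after path 5 (7→5→3→9→1, push 2): res(3,5)=13

Residual capacity of (3,5): 13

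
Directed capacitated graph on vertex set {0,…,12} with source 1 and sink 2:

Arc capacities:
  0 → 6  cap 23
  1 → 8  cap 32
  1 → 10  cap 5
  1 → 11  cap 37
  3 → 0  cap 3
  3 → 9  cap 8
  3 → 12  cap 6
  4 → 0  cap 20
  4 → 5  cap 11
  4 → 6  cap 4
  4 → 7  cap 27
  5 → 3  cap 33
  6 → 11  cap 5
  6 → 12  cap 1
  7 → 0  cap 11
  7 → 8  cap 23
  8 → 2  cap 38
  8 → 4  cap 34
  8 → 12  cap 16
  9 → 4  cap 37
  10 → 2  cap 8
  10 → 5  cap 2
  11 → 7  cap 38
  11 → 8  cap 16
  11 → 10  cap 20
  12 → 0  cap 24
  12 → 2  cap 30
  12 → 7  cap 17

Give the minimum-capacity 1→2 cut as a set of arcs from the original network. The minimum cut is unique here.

augment #1: 1→8→2 push 32
augment #2: 1→10→2 push 5
augment #3: 1→11→8→2 push 6
augment #4: 1→11→10→2 push 3
augment #5: 1→11→8→12→2 push 10
augment #6: 1→11→7→8→12→2 push 6
augment #7: 1→11→7→0→6→12→2 push 1
augment #8: 1→11→10→5→3→12→2 push 2
augment #9: 1→11→7→8→4→5→3→12→2 push 4
max flow = 69; residual-reachable set from 1 gives S-side
cut edges (S→T): {(3,12), (6,12), (8,2), (8,12), (10,2)} total cap 69

Min-cut arcs: {(3,12), (6,12), (8,2), (8,12), (10,2)} (total capacity 69)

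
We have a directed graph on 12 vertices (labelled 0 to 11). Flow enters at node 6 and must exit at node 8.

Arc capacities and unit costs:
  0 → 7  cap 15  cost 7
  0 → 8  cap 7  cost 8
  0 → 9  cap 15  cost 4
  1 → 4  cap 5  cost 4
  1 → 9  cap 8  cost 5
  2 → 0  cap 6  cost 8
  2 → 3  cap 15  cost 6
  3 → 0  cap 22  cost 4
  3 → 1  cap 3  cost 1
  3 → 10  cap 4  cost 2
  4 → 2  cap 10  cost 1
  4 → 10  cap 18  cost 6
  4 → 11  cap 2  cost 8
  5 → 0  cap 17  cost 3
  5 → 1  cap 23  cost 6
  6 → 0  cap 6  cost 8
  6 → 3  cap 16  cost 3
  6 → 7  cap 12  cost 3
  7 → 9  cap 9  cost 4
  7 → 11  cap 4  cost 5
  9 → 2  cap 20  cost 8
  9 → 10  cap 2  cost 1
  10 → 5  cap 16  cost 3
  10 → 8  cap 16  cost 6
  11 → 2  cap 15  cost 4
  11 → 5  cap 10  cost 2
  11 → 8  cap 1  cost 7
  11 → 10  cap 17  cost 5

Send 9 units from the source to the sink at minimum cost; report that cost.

shortest-cost path #1: 6→3→10→8 push 4 @ unit cost 11 (adds 44)
shortest-cost path #2: 6→7→9→10→8 push 2 @ unit cost 14 (adds 28)
shortest-cost path #3: 6→7→11→8 push 1 @ unit cost 15 (adds 15)
shortest-cost path #4: 6→3→0→8 push 2 @ unit cost 15 (adds 30)
total cost = 117

Minimum cost for 9 units: 117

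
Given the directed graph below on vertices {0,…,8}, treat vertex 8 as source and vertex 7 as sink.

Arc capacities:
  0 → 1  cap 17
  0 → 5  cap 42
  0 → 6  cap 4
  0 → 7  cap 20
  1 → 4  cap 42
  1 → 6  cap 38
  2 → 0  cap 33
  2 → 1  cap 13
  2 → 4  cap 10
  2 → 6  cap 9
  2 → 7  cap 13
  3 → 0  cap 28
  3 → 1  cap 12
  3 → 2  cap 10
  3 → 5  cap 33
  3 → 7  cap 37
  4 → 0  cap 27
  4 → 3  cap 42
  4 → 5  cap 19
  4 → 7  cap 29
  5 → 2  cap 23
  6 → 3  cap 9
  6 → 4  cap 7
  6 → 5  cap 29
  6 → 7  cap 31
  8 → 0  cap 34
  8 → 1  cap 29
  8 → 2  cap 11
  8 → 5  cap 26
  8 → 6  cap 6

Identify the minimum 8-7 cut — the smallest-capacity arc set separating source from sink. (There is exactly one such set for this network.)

Min-cut arcs: {(5,2), (8,0), (8,1), (8,2), (8,6)} (total capacity 103)

augment #1: 8→0→7 push 20
augment #2: 8→2→7 push 11
augment #3: 8→6→7 push 6
augment #4: 8→0→6→7 push 4
augment #5: 8→1→4→7 push 29
augment #6: 8→5→2→7 push 2
augment #7: 8→0→1→6→7 push 10
augment #8: 8→5→2→6→7 push 9
augment #9: 8→5→2→1→6→7 push 2
augment #10: 8→5→2→4→3→7 push 10
max flow = 103; residual-reachable set from 8 gives S-side
cut edges (S→T): {(5,2), (8,0), (8,1), (8,2), (8,6)} total cap 103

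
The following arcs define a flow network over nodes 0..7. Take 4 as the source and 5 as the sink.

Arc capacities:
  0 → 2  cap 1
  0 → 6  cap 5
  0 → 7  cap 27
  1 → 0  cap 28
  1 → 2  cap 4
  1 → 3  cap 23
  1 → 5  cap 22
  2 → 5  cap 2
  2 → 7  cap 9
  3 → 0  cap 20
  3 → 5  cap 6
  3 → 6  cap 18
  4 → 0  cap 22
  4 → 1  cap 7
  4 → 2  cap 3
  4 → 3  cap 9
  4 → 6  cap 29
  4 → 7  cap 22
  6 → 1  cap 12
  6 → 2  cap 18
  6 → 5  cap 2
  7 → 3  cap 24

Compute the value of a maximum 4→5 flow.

Maximum flow value: 29

augment #1: 4→1→5 bottleneck 7, total now 7
augment #2: 4→2→5 bottleneck 2, total now 9
augment #3: 4→3→5 bottleneck 6, total now 15
augment #4: 4→6→5 bottleneck 2, total now 17
augment #5: 4→6→1→5 bottleneck 12, total now 29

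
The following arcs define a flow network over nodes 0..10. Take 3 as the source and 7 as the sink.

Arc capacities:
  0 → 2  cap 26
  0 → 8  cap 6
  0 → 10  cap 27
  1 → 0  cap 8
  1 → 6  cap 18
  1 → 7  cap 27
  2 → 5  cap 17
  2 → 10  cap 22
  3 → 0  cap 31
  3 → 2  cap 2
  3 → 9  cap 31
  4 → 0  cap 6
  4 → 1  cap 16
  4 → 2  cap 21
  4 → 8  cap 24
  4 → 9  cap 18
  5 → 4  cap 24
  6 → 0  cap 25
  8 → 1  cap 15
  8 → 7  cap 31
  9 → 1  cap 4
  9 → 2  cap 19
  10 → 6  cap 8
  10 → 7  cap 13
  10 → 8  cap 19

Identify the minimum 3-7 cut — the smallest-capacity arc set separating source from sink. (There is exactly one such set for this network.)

Min-cut arcs: {(3,0), (3,2), (9,1), (9,2)} (total capacity 56)

augment #1: 3→0→8→7 push 6
augment #2: 3→0→10→7 push 13
augment #3: 3→9→1→7 push 4
augment #4: 3→0→10→8→7 push 12
augment #5: 3→2→10→8→7 push 2
augment #6: 3→9→2→10→8→7 push 5
augment #7: 3→9→2→5→4→1→7 push 14
max flow = 56; residual-reachable set from 3 gives S-side
cut edges (S→T): {(3,0), (3,2), (9,1), (9,2)} total cap 56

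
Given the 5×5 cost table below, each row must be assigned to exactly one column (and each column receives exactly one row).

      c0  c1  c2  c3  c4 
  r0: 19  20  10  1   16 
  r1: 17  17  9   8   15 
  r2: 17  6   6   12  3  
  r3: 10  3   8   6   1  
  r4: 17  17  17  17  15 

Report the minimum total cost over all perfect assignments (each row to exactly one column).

Minimum assignment cost: 33

optimal assignment: row0→col3 (cost 1), row1→col2 (cost 9), row2→col4 (cost 3), row3→col1 (cost 3), row4→col0 (cost 17)
total = 1 + 9 + 3 + 3 + 17 = 33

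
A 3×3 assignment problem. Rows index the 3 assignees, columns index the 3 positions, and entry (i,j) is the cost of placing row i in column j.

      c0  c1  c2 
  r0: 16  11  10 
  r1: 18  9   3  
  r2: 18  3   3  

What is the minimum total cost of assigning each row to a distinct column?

optimal assignment: row0→col0 (cost 16), row1→col2 (cost 3), row2→col1 (cost 3)
total = 16 + 3 + 3 = 22

Minimum assignment cost: 22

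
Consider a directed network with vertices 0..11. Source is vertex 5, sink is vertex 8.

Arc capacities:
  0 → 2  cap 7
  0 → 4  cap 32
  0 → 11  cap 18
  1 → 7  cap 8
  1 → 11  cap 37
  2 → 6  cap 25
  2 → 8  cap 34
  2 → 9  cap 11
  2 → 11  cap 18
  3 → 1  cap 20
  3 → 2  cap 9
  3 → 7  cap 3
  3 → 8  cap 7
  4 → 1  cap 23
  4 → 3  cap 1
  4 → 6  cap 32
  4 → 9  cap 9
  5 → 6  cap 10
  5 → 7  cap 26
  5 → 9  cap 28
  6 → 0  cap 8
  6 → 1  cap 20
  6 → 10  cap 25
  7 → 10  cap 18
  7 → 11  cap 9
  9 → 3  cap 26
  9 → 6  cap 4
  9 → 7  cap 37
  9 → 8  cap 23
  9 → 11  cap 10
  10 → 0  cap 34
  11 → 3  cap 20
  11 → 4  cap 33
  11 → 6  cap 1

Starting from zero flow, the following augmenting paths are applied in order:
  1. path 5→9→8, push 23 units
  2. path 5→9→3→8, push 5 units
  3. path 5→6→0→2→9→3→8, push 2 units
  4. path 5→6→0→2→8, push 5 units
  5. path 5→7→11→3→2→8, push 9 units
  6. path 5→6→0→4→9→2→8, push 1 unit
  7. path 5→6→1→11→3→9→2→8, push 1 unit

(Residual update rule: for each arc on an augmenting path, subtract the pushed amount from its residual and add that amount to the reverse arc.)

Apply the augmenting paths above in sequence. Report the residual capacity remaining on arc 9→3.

after path 1 (5→9→8, push 23): res(9,3)=26
after path 2 (5→9→3→8, push 5): res(9,3)=21
after path 3 (5→6→0→2→9→3→8, push 2): res(9,3)=19
after path 4 (5→6→0→2→8, push 5): res(9,3)=19
after path 5 (5→7→11→3→2→8, push 9): res(9,3)=19
after path 6 (5→6→0→4→9→2→8, push 1): res(9,3)=19
after path 7 (5→6→1→11→3→9→2→8, push 1): res(9,3)=20

Residual capacity of (9,3): 20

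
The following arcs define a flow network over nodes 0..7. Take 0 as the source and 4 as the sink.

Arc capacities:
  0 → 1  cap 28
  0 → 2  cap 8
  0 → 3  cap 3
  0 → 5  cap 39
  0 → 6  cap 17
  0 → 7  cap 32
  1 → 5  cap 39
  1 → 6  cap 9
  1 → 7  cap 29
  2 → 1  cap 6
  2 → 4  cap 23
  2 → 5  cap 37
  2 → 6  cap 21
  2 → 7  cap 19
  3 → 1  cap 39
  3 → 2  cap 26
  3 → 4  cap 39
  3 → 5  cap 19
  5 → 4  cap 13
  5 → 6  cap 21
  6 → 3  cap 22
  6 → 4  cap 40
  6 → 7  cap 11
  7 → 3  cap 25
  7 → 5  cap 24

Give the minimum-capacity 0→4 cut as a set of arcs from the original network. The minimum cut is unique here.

augment #1: 0→2→4 push 8
augment #2: 0→3→4 push 3
augment #3: 0→5→4 push 13
augment #4: 0→6→4 push 17
augment #5: 0→1→6→4 push 9
augment #6: 0→5→6→4 push 14
augment #7: 0→7→3→4 push 25
augment #8: 0→5→6→3→4 push 7
max flow = 96; residual-reachable set from 0 gives S-side
cut edges (S→T): {(0,2), (0,3), (0,6), (1,6), (5,4), (5,6), (7,3)} total cap 96

Min-cut arcs: {(0,2), (0,3), (0,6), (1,6), (5,4), (5,6), (7,3)} (total capacity 96)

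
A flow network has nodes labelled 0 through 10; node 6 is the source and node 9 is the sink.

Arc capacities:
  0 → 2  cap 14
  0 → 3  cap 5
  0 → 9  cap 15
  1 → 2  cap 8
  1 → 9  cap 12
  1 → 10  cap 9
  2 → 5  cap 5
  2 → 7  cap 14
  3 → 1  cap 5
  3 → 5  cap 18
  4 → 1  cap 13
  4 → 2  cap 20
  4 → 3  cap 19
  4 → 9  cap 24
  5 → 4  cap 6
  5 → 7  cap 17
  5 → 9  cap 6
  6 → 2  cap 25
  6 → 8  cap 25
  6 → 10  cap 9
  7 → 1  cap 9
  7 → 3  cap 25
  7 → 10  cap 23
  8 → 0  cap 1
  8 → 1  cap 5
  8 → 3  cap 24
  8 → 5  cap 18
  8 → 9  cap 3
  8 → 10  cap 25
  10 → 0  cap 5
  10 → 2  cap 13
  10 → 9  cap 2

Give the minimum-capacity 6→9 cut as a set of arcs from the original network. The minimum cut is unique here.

Min-cut arcs: {(1,9), (5,4), (5,9), (8,0), (8,9), (10,0), (10,9)} (total capacity 35)

augment #1: 6→8→9 push 3
augment #2: 6→10→9 push 2
augment #3: 6→2→5→9 push 5
augment #4: 6→8→0→9 push 1
augment #5: 6→8→1→9 push 5
augment #6: 6→8→5→9 push 1
augment #7: 6→10→0→9 push 5
augment #8: 6→2→7→1→9 push 7
augment #9: 6→8→5→4→9 push 6
max flow = 35; residual-reachable set from 6 gives S-side
cut edges (S→T): {(1,9), (5,4), (5,9), (8,0), (8,9), (10,0), (10,9)} total cap 35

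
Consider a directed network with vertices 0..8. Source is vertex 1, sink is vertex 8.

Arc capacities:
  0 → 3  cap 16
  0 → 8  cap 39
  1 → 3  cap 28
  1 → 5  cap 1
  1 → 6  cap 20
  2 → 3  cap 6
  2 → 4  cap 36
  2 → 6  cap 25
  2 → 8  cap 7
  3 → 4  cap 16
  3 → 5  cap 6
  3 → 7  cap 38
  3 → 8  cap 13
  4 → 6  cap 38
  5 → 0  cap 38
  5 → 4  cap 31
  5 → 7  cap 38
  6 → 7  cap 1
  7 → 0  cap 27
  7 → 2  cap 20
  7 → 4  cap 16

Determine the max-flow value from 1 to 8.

Maximum flow value: 30

augment #1: 1→3→8 bottleneck 13, total now 13
augment #2: 1→5→0→8 bottleneck 1, total now 14
augment #3: 1→3→5→0→8 bottleneck 6, total now 20
augment #4: 1→3→7→0→8 bottleneck 9, total now 29
augment #5: 1→6→7→0→8 bottleneck 1, total now 30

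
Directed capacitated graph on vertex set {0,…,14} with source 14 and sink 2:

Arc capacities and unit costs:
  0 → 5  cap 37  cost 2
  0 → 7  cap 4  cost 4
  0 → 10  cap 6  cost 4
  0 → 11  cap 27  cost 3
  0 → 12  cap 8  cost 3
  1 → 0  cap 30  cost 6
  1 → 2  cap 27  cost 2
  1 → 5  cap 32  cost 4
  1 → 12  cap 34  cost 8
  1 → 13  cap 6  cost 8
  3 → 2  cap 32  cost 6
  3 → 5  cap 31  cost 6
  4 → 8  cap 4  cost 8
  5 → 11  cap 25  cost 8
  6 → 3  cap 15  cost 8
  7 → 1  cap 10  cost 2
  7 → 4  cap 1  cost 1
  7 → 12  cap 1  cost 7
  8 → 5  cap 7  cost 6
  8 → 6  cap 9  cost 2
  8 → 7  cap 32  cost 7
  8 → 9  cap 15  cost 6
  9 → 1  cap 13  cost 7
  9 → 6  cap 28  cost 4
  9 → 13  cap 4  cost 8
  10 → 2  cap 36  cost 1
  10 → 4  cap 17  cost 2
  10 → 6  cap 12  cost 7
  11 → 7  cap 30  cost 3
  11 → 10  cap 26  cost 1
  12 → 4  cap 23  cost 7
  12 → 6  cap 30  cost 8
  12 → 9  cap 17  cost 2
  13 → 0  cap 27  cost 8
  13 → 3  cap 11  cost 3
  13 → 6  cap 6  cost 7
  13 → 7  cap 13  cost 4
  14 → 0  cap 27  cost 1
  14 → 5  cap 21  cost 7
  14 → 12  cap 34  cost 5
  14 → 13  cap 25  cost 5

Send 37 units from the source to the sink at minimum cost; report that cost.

Minimum cost for 37 units: 292

shortest-cost path #1: 14→0→10→2 push 6 @ unit cost 6 (adds 36)
shortest-cost path #2: 14→0→11→10→2 push 21 @ unit cost 6 (adds 126)
shortest-cost path #3: 14→13→7→1→2 push 10 @ unit cost 13 (adds 130)
total cost = 292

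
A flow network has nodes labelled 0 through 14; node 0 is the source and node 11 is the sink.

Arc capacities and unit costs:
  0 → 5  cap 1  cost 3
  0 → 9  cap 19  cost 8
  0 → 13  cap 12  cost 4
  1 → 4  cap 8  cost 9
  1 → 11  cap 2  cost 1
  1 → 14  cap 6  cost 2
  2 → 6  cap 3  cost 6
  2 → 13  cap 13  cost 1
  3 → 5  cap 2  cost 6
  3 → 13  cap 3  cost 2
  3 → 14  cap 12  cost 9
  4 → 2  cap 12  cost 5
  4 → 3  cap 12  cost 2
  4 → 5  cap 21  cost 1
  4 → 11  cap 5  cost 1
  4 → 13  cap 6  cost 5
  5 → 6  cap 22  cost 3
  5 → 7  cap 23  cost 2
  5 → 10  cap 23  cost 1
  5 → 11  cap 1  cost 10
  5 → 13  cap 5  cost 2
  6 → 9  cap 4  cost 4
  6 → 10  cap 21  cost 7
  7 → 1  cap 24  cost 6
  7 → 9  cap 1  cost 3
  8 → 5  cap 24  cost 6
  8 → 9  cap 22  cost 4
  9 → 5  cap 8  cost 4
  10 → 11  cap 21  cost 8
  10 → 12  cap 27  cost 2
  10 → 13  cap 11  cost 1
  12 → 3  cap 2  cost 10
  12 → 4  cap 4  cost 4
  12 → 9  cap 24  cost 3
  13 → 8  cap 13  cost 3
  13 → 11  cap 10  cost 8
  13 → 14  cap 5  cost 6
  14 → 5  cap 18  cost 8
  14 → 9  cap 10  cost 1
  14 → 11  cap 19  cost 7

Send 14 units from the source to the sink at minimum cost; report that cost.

shortest-cost path #1: 0→5→10→12→4→11 push 1 @ unit cost 11 (adds 11)
shortest-cost path #2: 0→13→11 push 10 @ unit cost 12 (adds 120)
shortest-cost path #3: 0→13→14→11 push 2 @ unit cost 17 (adds 34)
shortest-cost path #4: 0→9→5→10→12→4→11 push 1 @ unit cost 20 (adds 20)
total cost = 185

Minimum cost for 14 units: 185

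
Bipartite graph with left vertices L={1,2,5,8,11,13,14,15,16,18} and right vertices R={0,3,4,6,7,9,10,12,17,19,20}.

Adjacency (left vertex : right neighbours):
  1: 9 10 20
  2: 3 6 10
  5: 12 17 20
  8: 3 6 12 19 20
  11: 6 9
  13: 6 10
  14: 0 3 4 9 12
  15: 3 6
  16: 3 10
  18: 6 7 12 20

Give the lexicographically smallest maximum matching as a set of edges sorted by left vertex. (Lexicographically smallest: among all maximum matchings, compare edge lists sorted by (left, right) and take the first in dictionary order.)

Lex-smallest maximum matching: {(1,20), (2,3), (5,12), (8,19), (11,9), (13,6), (14,0), (16,10), (18,7)}

|M| = 9 (so the lex-smallest maximum matching has 9 edges)
process left vertices in ascending order; for each, take the smallest-labelled available neighbour that still permits 9 edges overall, or leave it unmatched if none does
lex-smallest matching: {1-20, 2-3, 5-12, 8-19, 11-9, 13-6, 14-0, 16-10, 18-7}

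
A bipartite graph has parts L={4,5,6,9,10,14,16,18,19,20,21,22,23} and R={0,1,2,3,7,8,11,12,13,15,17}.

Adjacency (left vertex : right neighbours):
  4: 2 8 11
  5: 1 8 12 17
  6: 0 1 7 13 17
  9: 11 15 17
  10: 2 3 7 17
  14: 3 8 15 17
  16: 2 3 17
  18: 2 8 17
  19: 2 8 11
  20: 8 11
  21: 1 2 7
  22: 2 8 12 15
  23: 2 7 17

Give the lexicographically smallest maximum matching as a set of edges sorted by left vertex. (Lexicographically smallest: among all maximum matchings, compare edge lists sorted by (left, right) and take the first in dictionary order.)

Lex-smallest maximum matching: {(4,2), (5,1), (6,0), (9,11), (10,3), (14,15), (16,17), (18,8), (21,7), (22,12)}

|M| = 10 (so the lex-smallest maximum matching has 10 edges)
process left vertices in ascending order; for each, take the smallest-labelled available neighbour that still permits 10 edges overall, or leave it unmatched if none does
lex-smallest matching: {4-2, 5-1, 6-0, 9-11, 10-3, 14-15, 16-17, 18-8, 21-7, 22-12}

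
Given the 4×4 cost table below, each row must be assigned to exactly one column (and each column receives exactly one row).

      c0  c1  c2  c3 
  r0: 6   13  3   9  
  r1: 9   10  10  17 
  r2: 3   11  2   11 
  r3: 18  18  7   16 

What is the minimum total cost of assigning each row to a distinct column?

optimal assignment: row0→col3 (cost 9), row1→col1 (cost 10), row2→col0 (cost 3), row3→col2 (cost 7)
total = 9 + 10 + 3 + 7 = 29

Minimum assignment cost: 29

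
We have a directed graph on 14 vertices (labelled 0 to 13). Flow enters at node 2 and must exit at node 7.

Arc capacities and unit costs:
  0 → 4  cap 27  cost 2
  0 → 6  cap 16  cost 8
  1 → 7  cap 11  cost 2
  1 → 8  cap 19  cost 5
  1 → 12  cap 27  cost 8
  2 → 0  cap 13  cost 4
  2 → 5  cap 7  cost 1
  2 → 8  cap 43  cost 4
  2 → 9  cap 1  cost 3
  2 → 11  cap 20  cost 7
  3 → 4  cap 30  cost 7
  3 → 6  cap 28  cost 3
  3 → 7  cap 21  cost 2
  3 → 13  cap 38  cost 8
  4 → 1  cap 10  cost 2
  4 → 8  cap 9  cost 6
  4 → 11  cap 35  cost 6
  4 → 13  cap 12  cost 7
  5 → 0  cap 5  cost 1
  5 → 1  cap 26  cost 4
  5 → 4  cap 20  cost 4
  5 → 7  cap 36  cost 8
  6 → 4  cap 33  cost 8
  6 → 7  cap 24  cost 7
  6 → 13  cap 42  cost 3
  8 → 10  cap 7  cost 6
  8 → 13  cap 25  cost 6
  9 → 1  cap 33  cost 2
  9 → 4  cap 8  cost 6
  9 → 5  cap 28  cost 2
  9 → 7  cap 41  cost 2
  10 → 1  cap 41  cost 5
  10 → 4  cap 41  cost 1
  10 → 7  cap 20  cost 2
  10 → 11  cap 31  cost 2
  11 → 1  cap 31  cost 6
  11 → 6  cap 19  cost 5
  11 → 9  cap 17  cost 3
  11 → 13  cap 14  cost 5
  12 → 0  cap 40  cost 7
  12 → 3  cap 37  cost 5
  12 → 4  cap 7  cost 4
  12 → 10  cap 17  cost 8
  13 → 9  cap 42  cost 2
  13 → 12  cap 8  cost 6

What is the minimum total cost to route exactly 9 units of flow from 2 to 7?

Minimum cost for 9 units: 64

shortest-cost path #1: 2→9→7 push 1 @ unit cost 5 (adds 5)
shortest-cost path #2: 2→5→1→7 push 7 @ unit cost 7 (adds 49)
shortest-cost path #3: 2→0→4→1→7 push 1 @ unit cost 10 (adds 10)
total cost = 64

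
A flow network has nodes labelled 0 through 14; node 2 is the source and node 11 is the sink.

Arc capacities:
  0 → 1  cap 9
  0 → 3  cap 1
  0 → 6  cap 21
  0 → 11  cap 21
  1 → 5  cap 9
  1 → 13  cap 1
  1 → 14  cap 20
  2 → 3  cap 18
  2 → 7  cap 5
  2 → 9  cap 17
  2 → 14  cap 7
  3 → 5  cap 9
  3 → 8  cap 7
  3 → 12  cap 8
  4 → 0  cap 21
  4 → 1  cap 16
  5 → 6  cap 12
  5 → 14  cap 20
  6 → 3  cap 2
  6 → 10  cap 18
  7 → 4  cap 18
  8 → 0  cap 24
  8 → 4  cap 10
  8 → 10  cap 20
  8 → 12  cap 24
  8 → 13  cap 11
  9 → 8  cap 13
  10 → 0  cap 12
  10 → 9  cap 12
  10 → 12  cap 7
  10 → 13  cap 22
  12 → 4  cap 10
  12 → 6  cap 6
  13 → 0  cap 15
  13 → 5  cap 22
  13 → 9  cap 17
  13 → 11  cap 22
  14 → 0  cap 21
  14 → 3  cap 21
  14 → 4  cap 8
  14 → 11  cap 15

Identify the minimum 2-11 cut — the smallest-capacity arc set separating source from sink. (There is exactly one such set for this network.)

augment #1: 2→14→11 push 7
augment #2: 2→3→5→14→11 push 8
augment #3: 2→3→8→0→11 push 7
augment #4: 2→7→4→0→11 push 5
augment #5: 2→9→8→0→11 push 9
augment #6: 2→9→8→13→11 push 4
augment #7: 2→3→5→6→10→13→11 push 1
augment #8: 2→3→12→4→1→13→11 push 1
augment #9: 2→3→12→6→10→13→11 push 1
max flow = 43; residual-reachable set from 2 gives S-side
cut edges (S→T): {(2,3), (2,7), (2,14), (9,8)} total cap 43

Min-cut arcs: {(2,3), (2,7), (2,14), (9,8)} (total capacity 43)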